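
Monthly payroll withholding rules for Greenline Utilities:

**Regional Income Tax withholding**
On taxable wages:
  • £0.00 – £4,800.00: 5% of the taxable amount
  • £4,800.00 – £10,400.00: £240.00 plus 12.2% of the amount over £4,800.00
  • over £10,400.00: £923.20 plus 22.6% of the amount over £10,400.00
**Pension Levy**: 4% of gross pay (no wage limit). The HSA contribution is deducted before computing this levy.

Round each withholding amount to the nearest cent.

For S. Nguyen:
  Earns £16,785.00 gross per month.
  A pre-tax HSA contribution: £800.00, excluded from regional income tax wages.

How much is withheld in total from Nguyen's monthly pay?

Regional Income Tax: taxable = £16,785.00 − £800.00 = £15,985.00
  £923.20 + 22.6% × (£15,985.00 − £10,400.00) = £923.20 + 22.6% × £5,585.00 = £2,185.41
Pension Levy: 4% × £15,985.00 = £639.40
Total: £2,185.41 + £639.40 = £2,824.81

£2,824.81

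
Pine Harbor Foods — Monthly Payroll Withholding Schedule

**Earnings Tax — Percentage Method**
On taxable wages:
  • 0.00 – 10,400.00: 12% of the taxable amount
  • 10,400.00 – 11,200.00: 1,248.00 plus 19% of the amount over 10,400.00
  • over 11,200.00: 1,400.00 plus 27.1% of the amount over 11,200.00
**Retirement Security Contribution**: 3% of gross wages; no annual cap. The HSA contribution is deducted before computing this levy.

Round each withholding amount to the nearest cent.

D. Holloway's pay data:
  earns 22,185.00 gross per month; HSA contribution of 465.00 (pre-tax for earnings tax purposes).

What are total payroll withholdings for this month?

Earnings Tax: taxable = 22,185.00 − 465.00 = 21,720.00
  1,400.00 + 27.1% × (21,720.00 − 11,200.00) = 1,400.00 + 27.1% × 10,520.00 = 4,250.92
Retirement Security Contribution: 3% × 21,720.00 = 651.60
Total: 4,250.92 + 651.60 = 4,902.52

4,902.52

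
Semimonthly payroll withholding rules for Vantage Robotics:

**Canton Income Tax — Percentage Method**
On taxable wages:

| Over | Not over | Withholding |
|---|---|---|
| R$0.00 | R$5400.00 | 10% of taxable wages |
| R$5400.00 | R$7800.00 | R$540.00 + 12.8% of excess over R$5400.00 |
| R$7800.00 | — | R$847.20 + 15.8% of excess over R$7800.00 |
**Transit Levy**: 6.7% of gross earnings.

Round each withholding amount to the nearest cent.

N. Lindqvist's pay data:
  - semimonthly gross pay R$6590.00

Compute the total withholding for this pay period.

R$1133.85

Canton Income Tax: taxable = R$6590.00
  R$540.00 + 12.8% × (R$6590.00 − R$5400.00) = R$540.00 + 12.8% × R$1190.00 = R$692.32
Transit Levy: 6.7% × R$6590.00 = R$441.53
Total: R$692.32 + R$441.53 = R$1133.85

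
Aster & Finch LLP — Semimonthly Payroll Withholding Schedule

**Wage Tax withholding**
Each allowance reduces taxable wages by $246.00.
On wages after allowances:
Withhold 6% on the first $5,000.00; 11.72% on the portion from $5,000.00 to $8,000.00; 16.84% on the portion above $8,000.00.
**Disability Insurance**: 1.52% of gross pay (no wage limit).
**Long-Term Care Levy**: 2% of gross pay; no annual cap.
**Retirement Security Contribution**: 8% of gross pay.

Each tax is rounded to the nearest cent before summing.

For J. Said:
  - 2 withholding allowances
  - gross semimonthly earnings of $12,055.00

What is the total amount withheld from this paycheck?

$2,640.35

Wage Tax: taxable = $12,055.00 − 2×$246.00 = $11,563.00
  $651.60 + 16.84% × ($11,563.00 − $8,000.00) = $651.60 + 16.84% × $3,563.00 = $1,251.61
Disability Insurance: 1.52% × $12,055.00 = $183.24
Long-Term Care Levy: 2% × $12,055.00 = $241.10
Retirement Security Contribution: 8% × $12,055.00 = $964.40
Total: $1,251.61 + $183.24 + $241.10 + $964.40 = $2,640.35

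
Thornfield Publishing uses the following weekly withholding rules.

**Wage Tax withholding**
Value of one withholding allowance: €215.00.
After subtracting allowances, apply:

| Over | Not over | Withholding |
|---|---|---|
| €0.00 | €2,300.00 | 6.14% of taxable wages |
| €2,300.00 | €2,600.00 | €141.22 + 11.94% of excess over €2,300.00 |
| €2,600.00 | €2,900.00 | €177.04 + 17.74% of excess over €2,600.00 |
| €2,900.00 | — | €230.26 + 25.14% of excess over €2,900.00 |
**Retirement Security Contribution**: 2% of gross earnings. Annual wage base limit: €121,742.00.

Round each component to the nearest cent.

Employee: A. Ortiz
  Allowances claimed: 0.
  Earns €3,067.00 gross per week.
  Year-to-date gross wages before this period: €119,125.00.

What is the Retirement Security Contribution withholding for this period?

€52.34

Retirement Security Contribution: cap €121,742.00 − YTD €119,125.00 = €2,617.00 subject; 2% × €2,617.00 = €52.34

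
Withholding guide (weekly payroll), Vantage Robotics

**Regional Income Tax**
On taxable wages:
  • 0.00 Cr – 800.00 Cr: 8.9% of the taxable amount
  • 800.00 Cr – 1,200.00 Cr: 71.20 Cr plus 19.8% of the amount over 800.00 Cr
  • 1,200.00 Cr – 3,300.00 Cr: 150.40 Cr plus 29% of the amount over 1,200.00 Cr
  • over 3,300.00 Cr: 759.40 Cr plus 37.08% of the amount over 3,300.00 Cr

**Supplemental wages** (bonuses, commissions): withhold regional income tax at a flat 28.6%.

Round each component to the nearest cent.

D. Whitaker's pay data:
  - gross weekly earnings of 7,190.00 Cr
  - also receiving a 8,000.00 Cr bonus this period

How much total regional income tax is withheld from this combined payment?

4,489.81 Cr

Regional Income Tax: taxable = 7,190.00 Cr
  759.40 Cr + 37.08% × (7,190.00 Cr − 3,300.00 Cr) = 759.40 Cr + 37.08% × 3,890.00 Cr = 2,201.81 Cr
Supplemental (28.6% flat on bonus): 28.6% × 8,000.00 Cr = 2,288.00 Cr
Total regional income tax: 2,201.81 Cr + 2,288.00 Cr = 4,489.81 Cr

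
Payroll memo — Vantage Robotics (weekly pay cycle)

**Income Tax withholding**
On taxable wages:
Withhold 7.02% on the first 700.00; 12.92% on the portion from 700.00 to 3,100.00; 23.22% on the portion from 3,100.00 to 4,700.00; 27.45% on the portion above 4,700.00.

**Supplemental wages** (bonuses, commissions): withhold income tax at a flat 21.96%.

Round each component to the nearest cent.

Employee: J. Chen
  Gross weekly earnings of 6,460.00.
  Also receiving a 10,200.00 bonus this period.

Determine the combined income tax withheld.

Income Tax: taxable = 6,460.00
  730.74 + 27.45% × (6,460.00 − 4,700.00) = 730.74 + 27.45% × 1,760.00 = 1,213.86
Supplemental (21.96% flat on bonus): 21.96% × 10,200.00 = 2,239.92
Total income tax: 1,213.86 + 2,239.92 = 3,453.78

3,453.78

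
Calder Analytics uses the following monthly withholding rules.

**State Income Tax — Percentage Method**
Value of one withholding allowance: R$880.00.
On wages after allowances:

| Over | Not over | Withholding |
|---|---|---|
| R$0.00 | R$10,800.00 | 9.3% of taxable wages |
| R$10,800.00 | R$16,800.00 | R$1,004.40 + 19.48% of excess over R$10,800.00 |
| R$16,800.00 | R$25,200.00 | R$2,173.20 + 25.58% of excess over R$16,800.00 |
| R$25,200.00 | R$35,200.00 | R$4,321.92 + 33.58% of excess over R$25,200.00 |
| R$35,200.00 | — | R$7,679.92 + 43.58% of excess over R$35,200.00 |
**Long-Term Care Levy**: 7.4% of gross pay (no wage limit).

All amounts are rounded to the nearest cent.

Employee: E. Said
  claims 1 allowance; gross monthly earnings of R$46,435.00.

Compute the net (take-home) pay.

State Income Tax: taxable = R$46,435.00 − 1×R$880.00 = R$45,555.00
  R$7,679.92 + 43.58% × (R$45,555.00 − R$35,200.00) = R$7,679.92 + 43.58% × R$10,355.00 = R$12,192.63
Long-Term Care Levy: 7.4% × R$46,435.00 = R$3,436.19
Total withheld: R$12,192.63 + R$3,436.19 = R$15,628.82
Net pay: R$46,435.00 − R$15,628.82 = R$30,806.18

R$30,806.18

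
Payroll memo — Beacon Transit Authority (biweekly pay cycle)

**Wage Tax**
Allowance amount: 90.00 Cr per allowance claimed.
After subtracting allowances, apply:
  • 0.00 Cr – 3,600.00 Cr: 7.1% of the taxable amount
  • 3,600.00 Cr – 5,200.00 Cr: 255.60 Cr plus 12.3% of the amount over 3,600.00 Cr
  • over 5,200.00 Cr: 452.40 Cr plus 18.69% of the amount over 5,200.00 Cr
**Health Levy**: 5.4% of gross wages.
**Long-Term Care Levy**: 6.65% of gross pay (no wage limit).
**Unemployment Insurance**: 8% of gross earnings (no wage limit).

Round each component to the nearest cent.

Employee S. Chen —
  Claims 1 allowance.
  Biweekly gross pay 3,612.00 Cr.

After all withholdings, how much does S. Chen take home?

2,637.73 Cr

Wage Tax: taxable = 3,612.00 Cr − 1×90.00 Cr = 3,522.00 Cr
  7.1% × 3,522.00 Cr = 250.06 Cr
Health Levy: 5.4% × 3,612.00 Cr = 195.05 Cr
Long-Term Care Levy: 6.65% × 3,612.00 Cr = 240.20 Cr
Unemployment Insurance: 8% × 3,612.00 Cr = 288.96 Cr
Total withheld: 250.06 Cr + 195.05 Cr + 240.20 Cr + 288.96 Cr = 974.27 Cr
Net pay: 3,612.00 Cr − 974.27 Cr = 2,637.73 Cr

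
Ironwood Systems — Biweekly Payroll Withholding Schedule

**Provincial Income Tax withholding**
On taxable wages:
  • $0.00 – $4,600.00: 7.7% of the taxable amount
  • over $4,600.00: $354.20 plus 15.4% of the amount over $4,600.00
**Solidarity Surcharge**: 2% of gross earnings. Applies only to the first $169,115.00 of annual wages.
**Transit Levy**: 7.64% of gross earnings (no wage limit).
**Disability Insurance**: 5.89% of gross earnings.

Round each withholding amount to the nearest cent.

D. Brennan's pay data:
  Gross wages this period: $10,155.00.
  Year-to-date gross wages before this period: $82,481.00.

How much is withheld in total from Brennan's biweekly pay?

Provincial Income Tax: taxable = $10,155.00
  $354.20 + 15.4% × ($10,155.00 − $4,600.00) = $354.20 + 15.4% × $5,555.00 = $1,209.67
Solidarity Surcharge: 2% × $10,155.00 = $203.10
Transit Levy: 7.64% × $10,155.00 = $775.84
Disability Insurance: 5.89% × $10,155.00 = $598.13
Total: $1,209.67 + $203.10 + $775.84 + $598.13 = $2,786.74

$2,786.74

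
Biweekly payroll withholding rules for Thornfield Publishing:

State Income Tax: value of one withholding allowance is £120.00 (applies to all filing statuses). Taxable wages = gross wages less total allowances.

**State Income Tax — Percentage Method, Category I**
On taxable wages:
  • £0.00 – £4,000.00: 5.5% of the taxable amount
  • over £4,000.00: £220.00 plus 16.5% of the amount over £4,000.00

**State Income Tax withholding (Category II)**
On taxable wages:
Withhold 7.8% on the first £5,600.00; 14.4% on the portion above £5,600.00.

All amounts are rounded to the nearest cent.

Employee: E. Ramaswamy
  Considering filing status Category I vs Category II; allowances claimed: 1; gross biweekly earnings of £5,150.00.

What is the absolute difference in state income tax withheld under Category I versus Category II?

£2.39

State Income Tax (Category I): taxable = £5,150.00 − 1×£120.00 = £5,030.00
  £220.00 + 16.5% × (£5,030.00 − £4,000.00) = £220.00 + 16.5% × £1,030.00 = £389.95
State Income Tax (Category II): taxable = £5,150.00 − 1×£120.00 = £5,030.00
  7.8% × £5,030.00 = £392.34
Difference: |£389.95 − £392.34| = £2.39 (higher under Category II)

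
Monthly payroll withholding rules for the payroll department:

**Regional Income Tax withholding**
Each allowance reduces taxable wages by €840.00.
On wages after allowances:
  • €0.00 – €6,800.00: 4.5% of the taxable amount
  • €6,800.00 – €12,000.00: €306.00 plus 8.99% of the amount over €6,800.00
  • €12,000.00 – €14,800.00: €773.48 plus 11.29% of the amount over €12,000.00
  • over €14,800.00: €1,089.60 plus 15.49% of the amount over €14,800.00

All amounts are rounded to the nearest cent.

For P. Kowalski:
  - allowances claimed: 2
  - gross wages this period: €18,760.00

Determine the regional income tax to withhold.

€1,442.77

Regional Income Tax: taxable = €18,760.00 − 2×€840.00 = €17,080.00
  €1,089.60 + 15.49% × (€17,080.00 − €14,800.00) = €1,089.60 + 15.49% × €2,280.00 = €1,442.77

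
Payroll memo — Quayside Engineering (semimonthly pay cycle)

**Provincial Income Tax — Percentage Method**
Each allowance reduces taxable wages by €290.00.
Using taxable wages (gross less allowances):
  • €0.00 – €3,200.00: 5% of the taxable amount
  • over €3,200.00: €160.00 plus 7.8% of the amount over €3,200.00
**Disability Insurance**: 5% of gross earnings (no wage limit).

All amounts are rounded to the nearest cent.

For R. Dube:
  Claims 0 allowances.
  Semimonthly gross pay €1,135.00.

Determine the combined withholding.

€113.50

Provincial Income Tax: taxable = €1,135.00
  5% × €1,135.00 = €56.75
Disability Insurance: 5% × €1,135.00 = €56.75
Total: €56.75 + €56.75 = €113.50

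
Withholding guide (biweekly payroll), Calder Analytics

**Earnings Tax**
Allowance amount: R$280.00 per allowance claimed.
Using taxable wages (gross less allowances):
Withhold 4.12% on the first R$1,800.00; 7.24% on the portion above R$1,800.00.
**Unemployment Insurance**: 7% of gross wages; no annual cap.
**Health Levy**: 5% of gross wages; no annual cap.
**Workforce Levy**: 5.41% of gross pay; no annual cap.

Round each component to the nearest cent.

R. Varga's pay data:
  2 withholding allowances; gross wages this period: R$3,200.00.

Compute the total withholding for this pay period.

R$692.10

Earnings Tax: taxable = R$3,200.00 − 2×R$280.00 = R$2,640.00
  R$74.16 + 7.24% × (R$2,640.00 − R$1,800.00) = R$74.16 + 7.24% × R$840.00 = R$134.98
Unemployment Insurance: 7% × R$3,200.00 = R$224.00
Health Levy: 5% × R$3,200.00 = R$160.00
Workforce Levy: 5.41% × R$3,200.00 = R$173.12
Total: R$134.98 + R$224.00 + R$160.00 + R$173.12 = R$692.10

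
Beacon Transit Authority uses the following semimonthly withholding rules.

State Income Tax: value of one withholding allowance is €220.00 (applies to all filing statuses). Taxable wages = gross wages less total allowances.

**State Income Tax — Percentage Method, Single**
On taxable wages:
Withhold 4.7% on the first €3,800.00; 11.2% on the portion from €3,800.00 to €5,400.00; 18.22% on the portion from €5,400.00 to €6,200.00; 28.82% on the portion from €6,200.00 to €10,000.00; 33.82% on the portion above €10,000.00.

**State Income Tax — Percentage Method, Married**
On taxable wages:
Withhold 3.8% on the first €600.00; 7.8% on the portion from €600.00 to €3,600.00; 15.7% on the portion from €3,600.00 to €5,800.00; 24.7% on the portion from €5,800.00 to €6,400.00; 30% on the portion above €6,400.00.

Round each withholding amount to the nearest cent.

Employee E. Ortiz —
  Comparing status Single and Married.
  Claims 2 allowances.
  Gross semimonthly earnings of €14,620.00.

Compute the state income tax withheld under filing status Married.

€3,084.40

State Income Tax (Married): taxable = €14,620.00 − 2×€220.00 = €14,180.00
  €750.40 + 30% × (€14,180.00 − €6,400.00) = €750.40 + 30% × €7,780.00 = €3,084.40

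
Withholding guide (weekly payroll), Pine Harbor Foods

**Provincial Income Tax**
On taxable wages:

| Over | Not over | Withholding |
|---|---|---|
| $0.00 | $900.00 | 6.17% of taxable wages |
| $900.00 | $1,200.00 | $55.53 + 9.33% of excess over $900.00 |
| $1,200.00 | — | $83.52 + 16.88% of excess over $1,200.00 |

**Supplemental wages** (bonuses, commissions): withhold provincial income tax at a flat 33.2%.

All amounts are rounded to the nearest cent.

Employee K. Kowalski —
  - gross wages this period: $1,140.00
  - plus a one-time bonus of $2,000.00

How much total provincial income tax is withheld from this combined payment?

$741.92

Provincial Income Tax: taxable = $1,140.00
  $55.53 + 9.33% × ($1,140.00 − $900.00) = $55.53 + 9.33% × $240.00 = $77.92
Supplemental (33.2% flat on bonus): 33.2% × $2,000.00 = $664.00
Total provincial income tax: $77.92 + $664.00 = $741.92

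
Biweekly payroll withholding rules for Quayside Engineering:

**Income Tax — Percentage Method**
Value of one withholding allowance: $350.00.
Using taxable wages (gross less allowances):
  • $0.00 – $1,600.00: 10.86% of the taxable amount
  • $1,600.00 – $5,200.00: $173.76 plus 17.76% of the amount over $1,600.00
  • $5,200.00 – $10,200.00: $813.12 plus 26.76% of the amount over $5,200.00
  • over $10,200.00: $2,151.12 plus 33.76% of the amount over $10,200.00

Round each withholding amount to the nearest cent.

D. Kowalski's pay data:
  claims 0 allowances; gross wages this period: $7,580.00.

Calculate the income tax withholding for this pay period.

$1,450.01

Income Tax: taxable = $7,580.00
  $813.12 + 26.76% × ($7,580.00 − $5,200.00) = $813.12 + 26.76% × $2,380.00 = $1,450.01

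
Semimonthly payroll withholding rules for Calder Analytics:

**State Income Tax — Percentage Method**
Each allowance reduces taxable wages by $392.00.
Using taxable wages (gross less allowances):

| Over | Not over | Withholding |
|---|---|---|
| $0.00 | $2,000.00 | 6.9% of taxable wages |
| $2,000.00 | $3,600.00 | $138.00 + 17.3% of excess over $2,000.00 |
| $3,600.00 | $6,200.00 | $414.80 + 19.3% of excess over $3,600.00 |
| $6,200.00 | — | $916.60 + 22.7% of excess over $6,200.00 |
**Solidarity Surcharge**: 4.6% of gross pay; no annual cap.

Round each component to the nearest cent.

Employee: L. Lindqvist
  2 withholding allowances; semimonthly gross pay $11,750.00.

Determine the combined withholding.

$2,538.98

State Income Tax: taxable = $11,750.00 − 2×$392.00 = $10,966.00
  $916.60 + 22.7% × ($10,966.00 − $6,200.00) = $916.60 + 22.7% × $4,766.00 = $1,998.48
Solidarity Surcharge: 4.6% × $11,750.00 = $540.50
Total: $1,998.48 + $540.50 = $2,538.98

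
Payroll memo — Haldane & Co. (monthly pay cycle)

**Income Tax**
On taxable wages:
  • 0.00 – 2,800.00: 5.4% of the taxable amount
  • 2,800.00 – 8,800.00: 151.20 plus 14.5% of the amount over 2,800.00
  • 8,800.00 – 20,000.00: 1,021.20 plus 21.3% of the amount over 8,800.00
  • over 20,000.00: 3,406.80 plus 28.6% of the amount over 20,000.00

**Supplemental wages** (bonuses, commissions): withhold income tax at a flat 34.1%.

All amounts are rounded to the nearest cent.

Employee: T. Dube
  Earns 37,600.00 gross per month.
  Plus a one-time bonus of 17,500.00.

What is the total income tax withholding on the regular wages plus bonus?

14,407.90

Income Tax: taxable = 37,600.00
  3,406.80 + 28.6% × (37,600.00 − 20,000.00) = 3,406.80 + 28.6% × 17,600.00 = 8,440.40
Supplemental (34.1% flat on bonus): 34.1% × 17,500.00 = 5,967.50
Total income tax: 8,440.40 + 5,967.50 = 14,407.90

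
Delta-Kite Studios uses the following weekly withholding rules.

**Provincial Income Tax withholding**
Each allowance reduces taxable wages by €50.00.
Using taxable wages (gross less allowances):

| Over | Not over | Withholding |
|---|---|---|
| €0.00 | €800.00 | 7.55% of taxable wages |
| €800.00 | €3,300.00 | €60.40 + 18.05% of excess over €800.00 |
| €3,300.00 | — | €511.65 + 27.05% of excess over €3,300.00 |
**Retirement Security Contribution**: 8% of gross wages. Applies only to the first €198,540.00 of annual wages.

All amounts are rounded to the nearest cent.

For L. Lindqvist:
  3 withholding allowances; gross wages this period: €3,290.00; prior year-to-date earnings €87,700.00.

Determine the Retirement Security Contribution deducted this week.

€263.20

Retirement Security Contribution: 8% × €3,290.00 = €263.20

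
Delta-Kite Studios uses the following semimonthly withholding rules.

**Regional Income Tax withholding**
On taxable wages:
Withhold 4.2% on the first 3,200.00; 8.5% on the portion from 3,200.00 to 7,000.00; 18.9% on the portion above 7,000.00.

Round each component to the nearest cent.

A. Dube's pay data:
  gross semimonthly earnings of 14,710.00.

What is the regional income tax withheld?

Regional Income Tax: taxable = 14,710.00
  457.40 + 18.9% × (14,710.00 − 7,000.00) = 457.40 + 18.9% × 7,710.00 = 1,914.59

1,914.59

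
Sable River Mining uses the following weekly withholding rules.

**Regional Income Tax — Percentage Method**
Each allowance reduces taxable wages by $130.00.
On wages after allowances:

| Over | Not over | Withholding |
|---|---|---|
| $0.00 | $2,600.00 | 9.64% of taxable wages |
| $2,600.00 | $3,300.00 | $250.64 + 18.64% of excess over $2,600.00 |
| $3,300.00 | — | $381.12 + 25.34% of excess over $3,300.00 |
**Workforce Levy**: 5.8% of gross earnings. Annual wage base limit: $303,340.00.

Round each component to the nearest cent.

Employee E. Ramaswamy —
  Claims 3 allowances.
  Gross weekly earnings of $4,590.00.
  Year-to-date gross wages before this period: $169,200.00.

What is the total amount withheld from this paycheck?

Regional Income Tax: taxable = $4,590.00 − 3×$130.00 = $4,200.00
  $381.12 + 25.34% × ($4,200.00 − $3,300.00) = $381.12 + 25.34% × $900.00 = $609.18
Workforce Levy: 5.8% × $4,590.00 = $266.22
Total: $609.18 + $266.22 = $875.40

$875.40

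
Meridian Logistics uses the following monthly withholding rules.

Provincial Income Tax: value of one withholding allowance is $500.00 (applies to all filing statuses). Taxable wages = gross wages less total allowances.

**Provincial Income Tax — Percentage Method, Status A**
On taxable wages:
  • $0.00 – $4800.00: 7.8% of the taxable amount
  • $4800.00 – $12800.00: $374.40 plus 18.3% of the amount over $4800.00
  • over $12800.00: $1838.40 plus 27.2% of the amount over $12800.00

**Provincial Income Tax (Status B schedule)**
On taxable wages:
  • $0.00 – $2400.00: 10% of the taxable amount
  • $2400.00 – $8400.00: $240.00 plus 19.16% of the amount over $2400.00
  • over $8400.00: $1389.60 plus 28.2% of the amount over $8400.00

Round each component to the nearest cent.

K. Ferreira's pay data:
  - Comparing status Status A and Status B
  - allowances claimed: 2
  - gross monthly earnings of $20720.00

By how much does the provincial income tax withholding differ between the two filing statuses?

$861.20

Provincial Income Tax (Status A): taxable = $20720.00 − 2×$500.00 = $19720.00
  $1838.40 + 27.2% × ($19720.00 − $12800.00) = $1838.40 + 27.2% × $6920.00 = $3720.64
Provincial Income Tax (Status B): taxable = $20720.00 − 2×$500.00 = $19720.00
  $1389.60 + 28.2% × ($19720.00 − $8400.00) = $1389.60 + 28.2% × $11320.00 = $4581.84
Difference: |$3720.64 − $4581.84| = $861.20 (higher under Status B)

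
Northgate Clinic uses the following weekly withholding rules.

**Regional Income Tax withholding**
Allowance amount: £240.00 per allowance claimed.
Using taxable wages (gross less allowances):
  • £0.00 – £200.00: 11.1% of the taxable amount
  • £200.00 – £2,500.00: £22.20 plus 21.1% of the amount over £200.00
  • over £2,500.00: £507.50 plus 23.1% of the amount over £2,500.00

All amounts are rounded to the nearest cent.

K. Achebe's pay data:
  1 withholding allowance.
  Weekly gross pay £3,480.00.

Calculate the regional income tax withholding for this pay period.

Regional Income Tax: taxable = £3,480.00 − 1×£240.00 = £3,240.00
  £507.50 + 23.1% × (£3,240.00 − £2,500.00) = £507.50 + 23.1% × £740.00 = £678.44

£678.44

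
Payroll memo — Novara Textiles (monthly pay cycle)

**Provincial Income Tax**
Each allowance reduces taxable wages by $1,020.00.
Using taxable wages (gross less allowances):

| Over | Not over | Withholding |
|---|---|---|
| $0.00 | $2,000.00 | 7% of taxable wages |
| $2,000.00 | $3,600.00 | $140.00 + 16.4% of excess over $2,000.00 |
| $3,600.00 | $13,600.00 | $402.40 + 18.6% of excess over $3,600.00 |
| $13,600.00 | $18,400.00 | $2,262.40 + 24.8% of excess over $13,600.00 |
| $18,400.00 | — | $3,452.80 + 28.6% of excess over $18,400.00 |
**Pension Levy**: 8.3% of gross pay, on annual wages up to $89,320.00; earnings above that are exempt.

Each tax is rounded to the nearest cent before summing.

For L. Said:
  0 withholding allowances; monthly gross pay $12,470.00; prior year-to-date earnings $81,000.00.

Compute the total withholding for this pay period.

$2,742.78

Provincial Income Tax: taxable = $12,470.00
  $402.40 + 18.6% × ($12,470.00 − $3,600.00) = $402.40 + 18.6% × $8,870.00 = $2,052.22
Pension Levy: cap $89,320.00 − YTD $81,000.00 = $8,320.00 subject; 8.3% × $8,320.00 = $690.56
Total: $2,052.22 + $690.56 = $2,742.78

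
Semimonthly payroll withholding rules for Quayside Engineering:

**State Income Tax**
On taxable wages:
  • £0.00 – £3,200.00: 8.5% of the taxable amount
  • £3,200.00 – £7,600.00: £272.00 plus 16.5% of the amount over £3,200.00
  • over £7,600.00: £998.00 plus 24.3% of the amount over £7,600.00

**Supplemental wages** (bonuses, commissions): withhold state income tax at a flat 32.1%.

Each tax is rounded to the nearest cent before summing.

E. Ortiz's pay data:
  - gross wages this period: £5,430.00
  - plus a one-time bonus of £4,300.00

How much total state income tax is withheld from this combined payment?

State Income Tax: taxable = £5,430.00
  £272.00 + 16.5% × (£5,430.00 − £3,200.00) = £272.00 + 16.5% × £2,230.00 = £639.95
Supplemental (32.1% flat on bonus): 32.1% × £4,300.00 = £1,380.30
Total state income tax: £639.95 + £1,380.30 = £2,020.25

£2,020.25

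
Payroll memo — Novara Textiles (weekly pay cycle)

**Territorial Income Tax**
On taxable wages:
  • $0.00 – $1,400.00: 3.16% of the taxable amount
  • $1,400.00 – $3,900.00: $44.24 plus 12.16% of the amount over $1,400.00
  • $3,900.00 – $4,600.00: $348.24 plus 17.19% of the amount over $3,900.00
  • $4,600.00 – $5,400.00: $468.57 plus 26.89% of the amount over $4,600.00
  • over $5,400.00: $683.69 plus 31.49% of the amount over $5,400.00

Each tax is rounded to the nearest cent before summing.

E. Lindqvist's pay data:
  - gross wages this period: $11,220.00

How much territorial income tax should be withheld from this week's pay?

Territorial Income Tax: taxable = $11,220.00
  $683.69 + 31.49% × ($11,220.00 − $5,400.00) = $683.69 + 31.49% × $5,820.00 = $2,516.41

$2,516.41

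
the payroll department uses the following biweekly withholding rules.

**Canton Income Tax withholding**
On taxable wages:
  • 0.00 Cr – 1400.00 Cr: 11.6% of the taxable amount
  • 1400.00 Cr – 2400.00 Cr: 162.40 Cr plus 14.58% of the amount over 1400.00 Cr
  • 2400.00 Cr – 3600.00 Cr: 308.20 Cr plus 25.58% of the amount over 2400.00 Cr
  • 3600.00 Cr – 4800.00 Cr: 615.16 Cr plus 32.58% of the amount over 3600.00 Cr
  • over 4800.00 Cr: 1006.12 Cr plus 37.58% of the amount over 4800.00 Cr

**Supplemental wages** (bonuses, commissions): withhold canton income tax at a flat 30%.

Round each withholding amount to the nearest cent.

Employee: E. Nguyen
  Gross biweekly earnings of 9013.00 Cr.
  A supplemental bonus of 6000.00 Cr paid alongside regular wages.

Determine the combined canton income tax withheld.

4389.37 Cr

Canton Income Tax: taxable = 9013.00 Cr
  1006.12 Cr + 37.58% × (9013.00 Cr − 4800.00 Cr) = 1006.12 Cr + 37.58% × 4213.00 Cr = 2589.37 Cr
Supplemental (30% flat on bonus): 30% × 6000.00 Cr = 1800.00 Cr
Total canton income tax: 2589.37 Cr + 1800.00 Cr = 4389.37 Cr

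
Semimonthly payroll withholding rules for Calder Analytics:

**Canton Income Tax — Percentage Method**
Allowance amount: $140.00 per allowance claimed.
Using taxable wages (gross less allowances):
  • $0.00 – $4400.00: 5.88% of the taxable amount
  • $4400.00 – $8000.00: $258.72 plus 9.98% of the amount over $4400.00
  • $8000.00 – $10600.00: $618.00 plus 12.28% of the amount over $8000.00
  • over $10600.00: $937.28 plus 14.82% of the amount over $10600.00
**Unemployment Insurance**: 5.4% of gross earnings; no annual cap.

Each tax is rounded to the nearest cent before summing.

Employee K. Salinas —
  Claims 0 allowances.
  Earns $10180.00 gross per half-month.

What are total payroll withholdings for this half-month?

Canton Income Tax: taxable = $10180.00
  $618.00 + 12.28% × ($10180.00 − $8000.00) = $618.00 + 12.28% × $2180.00 = $885.70
Unemployment Insurance: 5.4% × $10180.00 = $549.72
Total: $885.70 + $549.72 = $1435.42

$1435.42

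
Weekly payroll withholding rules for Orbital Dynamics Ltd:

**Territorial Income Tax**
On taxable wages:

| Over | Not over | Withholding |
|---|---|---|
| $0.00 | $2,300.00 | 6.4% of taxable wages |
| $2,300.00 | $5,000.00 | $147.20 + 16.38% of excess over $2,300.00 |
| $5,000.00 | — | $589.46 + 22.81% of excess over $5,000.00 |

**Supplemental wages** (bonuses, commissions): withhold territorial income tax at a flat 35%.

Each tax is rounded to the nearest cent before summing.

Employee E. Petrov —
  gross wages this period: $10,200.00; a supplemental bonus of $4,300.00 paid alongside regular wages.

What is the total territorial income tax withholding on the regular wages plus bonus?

Territorial Income Tax: taxable = $10,200.00
  $589.46 + 22.81% × ($10,200.00 − $5,000.00) = $589.46 + 22.81% × $5,200.00 = $1,775.58
Supplemental (35% flat on bonus): 35% × $4,300.00 = $1,505.00
Total territorial income tax: $1,775.58 + $1,505.00 = $3,280.58

$3,280.58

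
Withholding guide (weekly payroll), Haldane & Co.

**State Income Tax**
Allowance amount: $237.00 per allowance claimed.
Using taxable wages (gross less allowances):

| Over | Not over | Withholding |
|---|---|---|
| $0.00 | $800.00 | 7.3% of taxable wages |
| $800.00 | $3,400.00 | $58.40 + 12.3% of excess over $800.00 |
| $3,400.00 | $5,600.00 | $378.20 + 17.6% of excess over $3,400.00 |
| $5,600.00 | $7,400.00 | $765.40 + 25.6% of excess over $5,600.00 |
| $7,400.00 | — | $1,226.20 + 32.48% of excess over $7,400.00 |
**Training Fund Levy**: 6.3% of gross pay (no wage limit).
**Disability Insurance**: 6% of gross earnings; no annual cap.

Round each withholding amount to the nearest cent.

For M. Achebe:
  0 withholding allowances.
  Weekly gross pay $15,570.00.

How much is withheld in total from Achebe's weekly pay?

State Income Tax: taxable = $15,570.00
  $1,226.20 + 32.48% × ($15,570.00 − $7,400.00) = $1,226.20 + 32.48% × $8,170.00 = $3,879.82
Training Fund Levy: 6.3% × $15,570.00 = $980.91
Disability Insurance: 6% × $15,570.00 = $934.20
Total: $3,879.82 + $980.91 + $934.20 = $5,794.93

$5,794.93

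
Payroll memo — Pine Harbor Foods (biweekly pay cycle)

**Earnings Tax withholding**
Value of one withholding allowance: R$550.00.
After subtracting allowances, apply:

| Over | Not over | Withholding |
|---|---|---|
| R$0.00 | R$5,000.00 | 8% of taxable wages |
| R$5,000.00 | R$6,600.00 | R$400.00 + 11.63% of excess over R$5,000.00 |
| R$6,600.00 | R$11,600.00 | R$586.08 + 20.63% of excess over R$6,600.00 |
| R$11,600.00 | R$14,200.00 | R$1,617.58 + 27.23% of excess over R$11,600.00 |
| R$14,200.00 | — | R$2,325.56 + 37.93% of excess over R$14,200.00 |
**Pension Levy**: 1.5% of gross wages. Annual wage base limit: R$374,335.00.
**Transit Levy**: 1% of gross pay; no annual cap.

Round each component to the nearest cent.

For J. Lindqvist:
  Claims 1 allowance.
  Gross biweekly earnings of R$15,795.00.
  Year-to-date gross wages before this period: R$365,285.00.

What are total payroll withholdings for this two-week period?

Earnings Tax: taxable = R$15,795.00 − 1×R$550.00 = R$15,245.00
  R$2,325.56 + 37.93% × (R$15,245.00 − R$14,200.00) = R$2,325.56 + 37.93% × R$1,045.00 = R$2,721.93
Pension Levy: cap R$374,335.00 − YTD R$365,285.00 = R$9,050.00 subject; 1.5% × R$9,050.00 = R$135.75
Transit Levy: 1% × R$15,795.00 = R$157.95
Total: R$2,721.93 + R$135.75 + R$157.95 = R$3,015.63

R$3,015.63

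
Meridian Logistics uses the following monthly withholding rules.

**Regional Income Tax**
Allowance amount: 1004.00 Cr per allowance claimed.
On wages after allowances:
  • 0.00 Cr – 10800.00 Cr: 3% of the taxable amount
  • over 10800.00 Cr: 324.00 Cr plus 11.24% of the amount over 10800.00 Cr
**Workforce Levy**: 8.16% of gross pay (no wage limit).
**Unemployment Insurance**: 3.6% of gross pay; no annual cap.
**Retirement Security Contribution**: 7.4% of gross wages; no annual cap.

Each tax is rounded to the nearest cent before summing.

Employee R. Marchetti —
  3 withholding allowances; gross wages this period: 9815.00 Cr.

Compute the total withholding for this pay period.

2084.64 Cr

Regional Income Tax: taxable = 9815.00 Cr − 3×1004.00 Cr = 6803.00 Cr
  3% × 6803.00 Cr = 204.09 Cr
Workforce Levy: 8.16% × 9815.00 Cr = 800.90 Cr
Unemployment Insurance: 3.6% × 9815.00 Cr = 353.34 Cr
Retirement Security Contribution: 7.4% × 9815.00 Cr = 726.31 Cr
Total: 204.09 Cr + 800.90 Cr + 353.34 Cr + 726.31 Cr = 2084.64 Cr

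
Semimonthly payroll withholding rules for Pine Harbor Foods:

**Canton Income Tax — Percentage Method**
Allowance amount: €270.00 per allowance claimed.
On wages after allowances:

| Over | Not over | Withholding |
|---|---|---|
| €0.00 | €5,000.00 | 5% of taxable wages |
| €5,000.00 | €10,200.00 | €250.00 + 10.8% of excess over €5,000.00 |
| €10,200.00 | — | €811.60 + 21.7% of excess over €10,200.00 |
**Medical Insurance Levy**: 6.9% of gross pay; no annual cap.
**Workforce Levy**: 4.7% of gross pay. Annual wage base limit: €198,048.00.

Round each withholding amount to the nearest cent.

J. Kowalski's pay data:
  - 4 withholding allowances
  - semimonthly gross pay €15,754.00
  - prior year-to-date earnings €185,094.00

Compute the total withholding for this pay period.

Canton Income Tax: taxable = €15,754.00 − 4×€270.00 = €14,674.00
  €811.60 + 21.7% × (€14,674.00 − €10,200.00) = €811.60 + 21.7% × €4,474.00 = €1,782.46
Medical Insurance Levy: 6.9% × €15,754.00 = €1,087.03
Workforce Levy: cap €198,048.00 − YTD €185,094.00 = €12,954.00 subject; 4.7% × €12,954.00 = €608.84
Total: €1,782.46 + €1,087.03 + €608.84 = €3,478.33

€3,478.33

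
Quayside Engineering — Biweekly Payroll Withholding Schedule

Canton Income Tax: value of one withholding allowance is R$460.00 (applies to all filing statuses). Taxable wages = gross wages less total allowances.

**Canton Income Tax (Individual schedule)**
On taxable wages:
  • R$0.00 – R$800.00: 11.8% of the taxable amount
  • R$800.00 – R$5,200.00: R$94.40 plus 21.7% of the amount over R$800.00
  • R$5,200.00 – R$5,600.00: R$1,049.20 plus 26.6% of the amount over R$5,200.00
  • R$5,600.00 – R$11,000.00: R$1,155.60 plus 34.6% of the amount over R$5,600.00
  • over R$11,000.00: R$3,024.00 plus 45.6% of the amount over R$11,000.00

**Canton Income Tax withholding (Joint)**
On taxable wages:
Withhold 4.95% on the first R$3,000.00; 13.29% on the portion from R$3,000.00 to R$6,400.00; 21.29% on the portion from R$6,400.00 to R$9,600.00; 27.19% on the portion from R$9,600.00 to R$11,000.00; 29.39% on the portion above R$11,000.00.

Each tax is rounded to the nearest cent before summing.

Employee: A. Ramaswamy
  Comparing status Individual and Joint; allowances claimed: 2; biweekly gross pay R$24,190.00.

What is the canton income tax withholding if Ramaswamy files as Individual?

Canton Income Tax (Individual): taxable = R$24,190.00 − 2×R$460.00 = R$23,270.00
  R$3,024.00 + 45.6% × (R$23,270.00 − R$11,000.00) = R$3,024.00 + 45.6% × R$12,270.00 = R$8,619.12

R$8,619.12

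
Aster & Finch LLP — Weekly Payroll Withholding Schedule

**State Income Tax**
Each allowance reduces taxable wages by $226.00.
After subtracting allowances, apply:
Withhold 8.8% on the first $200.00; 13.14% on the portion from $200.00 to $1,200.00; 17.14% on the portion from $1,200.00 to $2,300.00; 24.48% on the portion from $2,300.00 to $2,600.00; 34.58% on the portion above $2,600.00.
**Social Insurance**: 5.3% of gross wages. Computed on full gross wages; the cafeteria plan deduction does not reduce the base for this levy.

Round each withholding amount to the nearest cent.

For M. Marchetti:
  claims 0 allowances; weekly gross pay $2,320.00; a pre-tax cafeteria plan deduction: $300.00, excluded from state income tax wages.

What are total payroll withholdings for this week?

$412.51

State Income Tax: taxable = $2,320.00 − $300.00 = $2,020.00
  $149.00 + 17.14% × ($2,020.00 − $1,200.00) = $149.00 + 17.14% × $820.00 = $289.55
Social Insurance: 5.3% × $2,320.00 = $122.96
Total: $289.55 + $122.96 = $412.51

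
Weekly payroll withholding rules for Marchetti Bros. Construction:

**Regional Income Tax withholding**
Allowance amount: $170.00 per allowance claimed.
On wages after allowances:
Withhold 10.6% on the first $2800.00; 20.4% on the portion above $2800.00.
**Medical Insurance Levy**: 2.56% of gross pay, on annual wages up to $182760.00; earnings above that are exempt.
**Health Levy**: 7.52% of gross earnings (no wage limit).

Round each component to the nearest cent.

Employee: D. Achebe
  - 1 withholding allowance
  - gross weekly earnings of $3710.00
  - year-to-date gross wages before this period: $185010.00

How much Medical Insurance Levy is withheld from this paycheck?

Medical Insurance Levy: YTD $185010.00 ≥ cap $182760.00 → $0.00

$0.00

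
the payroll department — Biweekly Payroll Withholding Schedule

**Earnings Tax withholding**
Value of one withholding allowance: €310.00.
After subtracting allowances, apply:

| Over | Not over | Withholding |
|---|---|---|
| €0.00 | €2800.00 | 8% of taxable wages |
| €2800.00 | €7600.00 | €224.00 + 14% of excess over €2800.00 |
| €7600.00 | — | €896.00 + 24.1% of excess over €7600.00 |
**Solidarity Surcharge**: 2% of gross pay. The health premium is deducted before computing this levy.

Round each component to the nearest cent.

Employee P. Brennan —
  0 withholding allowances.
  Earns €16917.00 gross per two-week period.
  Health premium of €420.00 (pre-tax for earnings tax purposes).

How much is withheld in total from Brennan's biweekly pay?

Earnings Tax: taxable = €16917.00 − €420.00 = €16497.00
  €896.00 + 24.1% × (€16497.00 − €7600.00) = €896.00 + 24.1% × €8897.00 = €3040.18
Solidarity Surcharge: 2% × €16497.00 = €329.94
Total: €3040.18 + €329.94 = €3370.12

€3370.12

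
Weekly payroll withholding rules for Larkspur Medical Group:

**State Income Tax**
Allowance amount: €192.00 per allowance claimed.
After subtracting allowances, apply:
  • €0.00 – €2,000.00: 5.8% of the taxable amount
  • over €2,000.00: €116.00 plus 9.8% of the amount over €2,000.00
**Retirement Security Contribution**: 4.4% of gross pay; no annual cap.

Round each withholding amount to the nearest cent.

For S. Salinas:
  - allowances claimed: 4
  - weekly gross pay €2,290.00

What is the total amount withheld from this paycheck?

€189.04

State Income Tax: taxable = €2,290.00 − 4×€192.00 = €1,522.00
  5.8% × €1,522.00 = €88.28
Retirement Security Contribution: 4.4% × €2,290.00 = €100.76
Total: €88.28 + €100.76 = €189.04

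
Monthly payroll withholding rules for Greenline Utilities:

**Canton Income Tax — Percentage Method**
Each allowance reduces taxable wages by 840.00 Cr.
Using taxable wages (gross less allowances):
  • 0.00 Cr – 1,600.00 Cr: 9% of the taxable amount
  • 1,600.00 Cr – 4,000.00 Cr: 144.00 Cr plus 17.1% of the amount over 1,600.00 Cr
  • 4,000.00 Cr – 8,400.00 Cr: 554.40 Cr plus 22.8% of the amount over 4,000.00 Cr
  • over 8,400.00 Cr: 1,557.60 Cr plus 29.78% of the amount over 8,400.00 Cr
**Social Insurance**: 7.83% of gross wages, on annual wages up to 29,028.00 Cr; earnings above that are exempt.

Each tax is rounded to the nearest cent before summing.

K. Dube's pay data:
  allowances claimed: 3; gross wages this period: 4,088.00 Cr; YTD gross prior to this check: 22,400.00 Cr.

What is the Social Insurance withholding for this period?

320.09 Cr

Social Insurance: 7.83% × 4,088.00 Cr = 320.09 Cr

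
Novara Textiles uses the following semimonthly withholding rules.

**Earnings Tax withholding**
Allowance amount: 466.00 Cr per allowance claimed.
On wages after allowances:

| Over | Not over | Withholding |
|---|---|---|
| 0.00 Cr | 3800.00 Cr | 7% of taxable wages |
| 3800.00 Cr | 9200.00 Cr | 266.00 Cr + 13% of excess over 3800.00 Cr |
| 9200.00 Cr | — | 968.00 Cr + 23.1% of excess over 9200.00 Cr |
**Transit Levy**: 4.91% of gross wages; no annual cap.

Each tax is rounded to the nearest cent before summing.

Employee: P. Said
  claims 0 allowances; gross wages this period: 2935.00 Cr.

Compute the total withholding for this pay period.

349.56 Cr

Earnings Tax: taxable = 2935.00 Cr
  7% × 2935.00 Cr = 205.45 Cr
Transit Levy: 4.91% × 2935.00 Cr = 144.11 Cr
Total: 205.45 Cr + 144.11 Cr = 349.56 Cr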